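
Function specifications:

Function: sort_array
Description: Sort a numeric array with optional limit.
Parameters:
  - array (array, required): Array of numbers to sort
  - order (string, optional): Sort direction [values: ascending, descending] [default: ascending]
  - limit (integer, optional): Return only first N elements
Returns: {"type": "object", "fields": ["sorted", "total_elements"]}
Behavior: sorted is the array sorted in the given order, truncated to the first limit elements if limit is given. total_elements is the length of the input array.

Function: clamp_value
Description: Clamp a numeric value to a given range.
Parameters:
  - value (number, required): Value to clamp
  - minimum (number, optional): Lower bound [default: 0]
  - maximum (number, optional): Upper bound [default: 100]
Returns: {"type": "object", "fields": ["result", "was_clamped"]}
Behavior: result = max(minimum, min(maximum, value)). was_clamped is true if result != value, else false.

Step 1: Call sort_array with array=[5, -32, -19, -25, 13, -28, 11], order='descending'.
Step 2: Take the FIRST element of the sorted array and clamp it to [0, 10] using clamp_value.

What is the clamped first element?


Step 1: sort_array(order=descending)
  sorted: [13, 11, 5, -19, -25, -28, -32]
  -> first element = 13
Step 2: clamp_value(value=13, minimum=0, maximum=10)
  result = max(0, min(10, 13)) = max(0, 10) = 10
  was_clamped = (10 != 13) = true
  -> result = 10
10


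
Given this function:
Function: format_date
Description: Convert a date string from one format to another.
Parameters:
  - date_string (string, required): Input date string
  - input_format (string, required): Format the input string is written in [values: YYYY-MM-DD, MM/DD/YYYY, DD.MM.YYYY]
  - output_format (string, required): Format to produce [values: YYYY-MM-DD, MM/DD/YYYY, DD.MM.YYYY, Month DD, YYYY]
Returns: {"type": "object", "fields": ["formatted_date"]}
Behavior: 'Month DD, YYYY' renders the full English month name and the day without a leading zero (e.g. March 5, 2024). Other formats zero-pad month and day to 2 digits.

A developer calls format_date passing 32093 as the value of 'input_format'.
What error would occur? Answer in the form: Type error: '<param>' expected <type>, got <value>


Spec: 'input_format' is declared as string; 32093 is an integer.
Type error: 'input_format' expected string, got 32093


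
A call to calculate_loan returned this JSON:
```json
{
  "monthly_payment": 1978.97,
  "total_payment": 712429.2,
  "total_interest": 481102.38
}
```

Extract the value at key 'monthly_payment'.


1978.97


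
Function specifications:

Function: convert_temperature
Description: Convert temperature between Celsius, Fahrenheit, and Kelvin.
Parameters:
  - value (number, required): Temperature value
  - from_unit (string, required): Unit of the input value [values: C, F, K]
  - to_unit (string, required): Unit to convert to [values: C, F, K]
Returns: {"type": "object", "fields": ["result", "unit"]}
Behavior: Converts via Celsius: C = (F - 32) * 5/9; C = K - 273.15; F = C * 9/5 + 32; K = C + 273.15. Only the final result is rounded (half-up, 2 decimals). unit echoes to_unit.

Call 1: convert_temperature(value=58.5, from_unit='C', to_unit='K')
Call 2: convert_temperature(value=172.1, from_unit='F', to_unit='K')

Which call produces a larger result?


Call 1:
  Input already in C: 58.5
  To K: 58.5 + 273.15 = 331.65
  Round to 2 decimals: 331.65
  -> 331.65 K
Call 2:
  To C: (172.1 - 32) * 5/9 = 77.833333
  To K: 77.833333 + 273.15 = 350.983333
  Round to 2 decimals: 350.98
  -> 350.98 K
Call 2 (350.98 K)


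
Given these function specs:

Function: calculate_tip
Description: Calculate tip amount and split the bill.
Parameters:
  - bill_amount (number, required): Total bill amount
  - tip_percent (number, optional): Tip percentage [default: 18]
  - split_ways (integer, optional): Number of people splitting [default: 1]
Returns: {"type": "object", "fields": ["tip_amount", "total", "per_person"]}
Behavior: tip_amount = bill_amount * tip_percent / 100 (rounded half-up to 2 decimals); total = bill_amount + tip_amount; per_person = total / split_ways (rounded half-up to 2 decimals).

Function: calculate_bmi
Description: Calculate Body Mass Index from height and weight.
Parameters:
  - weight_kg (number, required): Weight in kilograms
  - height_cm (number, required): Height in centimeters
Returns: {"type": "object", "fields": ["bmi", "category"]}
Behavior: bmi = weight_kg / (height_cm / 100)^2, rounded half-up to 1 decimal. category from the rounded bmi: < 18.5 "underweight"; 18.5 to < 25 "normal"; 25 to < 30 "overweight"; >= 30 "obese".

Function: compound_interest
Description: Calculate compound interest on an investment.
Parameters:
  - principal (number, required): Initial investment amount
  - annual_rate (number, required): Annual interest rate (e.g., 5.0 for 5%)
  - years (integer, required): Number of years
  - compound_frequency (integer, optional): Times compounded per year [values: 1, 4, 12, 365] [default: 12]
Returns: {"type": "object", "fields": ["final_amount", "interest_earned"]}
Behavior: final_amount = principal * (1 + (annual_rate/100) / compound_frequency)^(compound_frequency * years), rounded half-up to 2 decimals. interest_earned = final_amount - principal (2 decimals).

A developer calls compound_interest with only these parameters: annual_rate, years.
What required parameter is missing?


Required parameters: principal, annual_rate, years
Provided: annual_rate, years
Missing: principal
principal


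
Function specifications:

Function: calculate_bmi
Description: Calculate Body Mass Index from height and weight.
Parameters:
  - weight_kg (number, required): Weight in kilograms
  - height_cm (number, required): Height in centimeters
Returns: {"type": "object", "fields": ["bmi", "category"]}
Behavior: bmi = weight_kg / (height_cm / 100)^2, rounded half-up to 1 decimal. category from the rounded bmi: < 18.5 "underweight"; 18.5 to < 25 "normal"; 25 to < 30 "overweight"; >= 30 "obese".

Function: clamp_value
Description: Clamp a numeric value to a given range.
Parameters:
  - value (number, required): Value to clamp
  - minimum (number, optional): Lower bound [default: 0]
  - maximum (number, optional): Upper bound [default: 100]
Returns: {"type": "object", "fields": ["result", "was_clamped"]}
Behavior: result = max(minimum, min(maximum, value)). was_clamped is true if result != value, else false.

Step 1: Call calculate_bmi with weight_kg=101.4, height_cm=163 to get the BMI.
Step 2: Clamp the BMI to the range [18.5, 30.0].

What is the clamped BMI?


Step 1: calculate_bmi(weight_kg=101.4, height_cm=163)
  height_m = 163 / 100 = 1.63
  bmi = 101.4 / 1.63^2 = 101.4 / 2.6569 = 38.164779 -> 38.2
  38.2 >= 30 -> obese
  -> bmi = 38.2
Step 2: clamp_value(value=38.2, minimum=18.5, maximum=30.0)
  result = max(18.5, min(30.0, 38.2)) = max(18.5, 30.0) = 30.0
  was_clamped = (30.0 != 38.2) = true
  -> result = 30.0
30.0


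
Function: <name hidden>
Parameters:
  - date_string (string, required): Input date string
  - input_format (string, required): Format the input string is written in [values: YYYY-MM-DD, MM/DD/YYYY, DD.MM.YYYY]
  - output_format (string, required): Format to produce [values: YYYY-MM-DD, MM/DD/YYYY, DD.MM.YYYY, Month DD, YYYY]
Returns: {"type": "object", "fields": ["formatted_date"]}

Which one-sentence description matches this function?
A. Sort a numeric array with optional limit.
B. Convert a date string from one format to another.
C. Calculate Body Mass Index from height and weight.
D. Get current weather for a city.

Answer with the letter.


Parameters date_string, input_format, output_format and return ["formatted_date"] fit: Convert a date string from one format to another.
B


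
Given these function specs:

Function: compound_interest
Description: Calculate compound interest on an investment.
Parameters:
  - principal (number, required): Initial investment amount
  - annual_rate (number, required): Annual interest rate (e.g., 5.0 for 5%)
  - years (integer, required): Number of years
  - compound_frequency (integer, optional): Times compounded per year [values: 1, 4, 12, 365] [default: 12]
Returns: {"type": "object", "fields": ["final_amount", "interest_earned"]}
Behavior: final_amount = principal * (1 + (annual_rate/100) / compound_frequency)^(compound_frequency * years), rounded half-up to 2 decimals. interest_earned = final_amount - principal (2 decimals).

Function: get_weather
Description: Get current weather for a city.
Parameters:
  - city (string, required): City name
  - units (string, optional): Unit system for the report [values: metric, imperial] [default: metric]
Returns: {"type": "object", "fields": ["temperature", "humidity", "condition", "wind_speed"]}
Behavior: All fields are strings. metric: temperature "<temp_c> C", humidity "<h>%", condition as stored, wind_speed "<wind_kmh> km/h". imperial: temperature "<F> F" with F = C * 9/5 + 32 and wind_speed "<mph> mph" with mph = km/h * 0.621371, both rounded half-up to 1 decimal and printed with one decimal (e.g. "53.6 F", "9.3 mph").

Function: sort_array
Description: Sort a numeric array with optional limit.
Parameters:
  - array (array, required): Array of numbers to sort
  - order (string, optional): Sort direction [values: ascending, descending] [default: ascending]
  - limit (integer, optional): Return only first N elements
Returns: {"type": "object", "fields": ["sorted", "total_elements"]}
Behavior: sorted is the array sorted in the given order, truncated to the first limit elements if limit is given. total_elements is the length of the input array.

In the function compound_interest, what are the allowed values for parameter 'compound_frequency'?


The compound_interest spec declares:
  - compound_frequency (integer, optional): Times compounded per year [values: 1, 4, 12, 365] [default: 12]
Allowed values:
1, 4, 12, 365


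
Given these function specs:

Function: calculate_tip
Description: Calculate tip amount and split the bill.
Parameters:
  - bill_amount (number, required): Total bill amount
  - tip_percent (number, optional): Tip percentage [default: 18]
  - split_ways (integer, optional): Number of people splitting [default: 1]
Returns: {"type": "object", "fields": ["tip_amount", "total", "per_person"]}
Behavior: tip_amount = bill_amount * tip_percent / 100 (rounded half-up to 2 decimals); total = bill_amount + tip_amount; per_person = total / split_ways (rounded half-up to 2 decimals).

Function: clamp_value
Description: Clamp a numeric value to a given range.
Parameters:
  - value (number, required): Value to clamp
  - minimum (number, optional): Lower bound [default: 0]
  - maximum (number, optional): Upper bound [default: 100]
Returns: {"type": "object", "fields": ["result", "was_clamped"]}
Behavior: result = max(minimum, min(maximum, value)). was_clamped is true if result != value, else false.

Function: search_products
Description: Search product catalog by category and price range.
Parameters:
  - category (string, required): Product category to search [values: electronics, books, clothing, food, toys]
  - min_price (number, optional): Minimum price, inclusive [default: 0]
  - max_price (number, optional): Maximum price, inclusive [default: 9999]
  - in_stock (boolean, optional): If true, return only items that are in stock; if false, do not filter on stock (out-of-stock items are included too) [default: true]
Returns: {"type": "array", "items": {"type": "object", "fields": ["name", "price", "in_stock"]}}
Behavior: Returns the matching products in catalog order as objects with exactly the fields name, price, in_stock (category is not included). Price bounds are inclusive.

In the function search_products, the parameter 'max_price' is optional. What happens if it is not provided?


The search_products spec declares:
  - max_price (number, optional): Maximum price, inclusive [default: 9999]
It defaults to 9999


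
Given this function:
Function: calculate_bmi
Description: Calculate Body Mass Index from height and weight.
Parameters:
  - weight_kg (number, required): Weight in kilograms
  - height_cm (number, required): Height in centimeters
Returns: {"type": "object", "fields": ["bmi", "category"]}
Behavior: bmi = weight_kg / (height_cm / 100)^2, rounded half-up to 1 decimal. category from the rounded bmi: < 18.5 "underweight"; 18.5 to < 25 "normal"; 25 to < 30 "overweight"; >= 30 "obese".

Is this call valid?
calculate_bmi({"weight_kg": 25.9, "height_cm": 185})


Checking all required parameters present and types match... All valid.
Valid


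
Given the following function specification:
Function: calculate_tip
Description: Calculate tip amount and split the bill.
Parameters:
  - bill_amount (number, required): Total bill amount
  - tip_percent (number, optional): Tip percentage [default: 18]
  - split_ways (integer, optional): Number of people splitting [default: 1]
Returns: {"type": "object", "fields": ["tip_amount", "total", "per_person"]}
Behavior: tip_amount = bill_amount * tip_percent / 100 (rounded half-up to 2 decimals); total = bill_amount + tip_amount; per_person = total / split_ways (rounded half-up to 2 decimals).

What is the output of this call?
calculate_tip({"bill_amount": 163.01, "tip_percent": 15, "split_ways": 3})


tip_amount = 163.01 * 15/100 = 24.4515 -> 24.45
total = 163.01 + 24.45 = 187.46
per_person = 187.46 / 3 = 62.486667 -> 62.49
Output:
{"tip_amount": 24.45, "total": 187.46, "per_person": 62.49}


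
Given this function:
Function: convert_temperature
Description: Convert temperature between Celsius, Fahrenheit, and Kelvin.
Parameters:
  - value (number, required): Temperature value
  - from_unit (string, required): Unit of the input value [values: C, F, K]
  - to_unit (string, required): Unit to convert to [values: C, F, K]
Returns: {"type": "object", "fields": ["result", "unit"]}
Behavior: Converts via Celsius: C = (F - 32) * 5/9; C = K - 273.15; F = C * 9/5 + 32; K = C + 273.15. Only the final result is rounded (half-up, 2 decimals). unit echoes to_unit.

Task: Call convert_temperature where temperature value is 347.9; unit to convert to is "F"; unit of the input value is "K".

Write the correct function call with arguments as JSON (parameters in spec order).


Mapping each described value to its parameter name:
  'Temperature value' -> value = 347.9
  'Unit to convert to' -> to_unit = "F"
  'Unit of the input value' -> from_unit = "K"
convert_temperature({"value": 347.9, "from_unit": "K", "to_unit": "F"})


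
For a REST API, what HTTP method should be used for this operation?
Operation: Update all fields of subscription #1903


GET = read, POST = create, PUT = update/replace, DELETE = remove
This operation is an update/replace.
PUT


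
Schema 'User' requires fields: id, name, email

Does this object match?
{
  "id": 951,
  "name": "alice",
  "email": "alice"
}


Checking required fields... All present.
Valid - all required fields present


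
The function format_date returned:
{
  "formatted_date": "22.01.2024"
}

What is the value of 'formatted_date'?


22.01.2024


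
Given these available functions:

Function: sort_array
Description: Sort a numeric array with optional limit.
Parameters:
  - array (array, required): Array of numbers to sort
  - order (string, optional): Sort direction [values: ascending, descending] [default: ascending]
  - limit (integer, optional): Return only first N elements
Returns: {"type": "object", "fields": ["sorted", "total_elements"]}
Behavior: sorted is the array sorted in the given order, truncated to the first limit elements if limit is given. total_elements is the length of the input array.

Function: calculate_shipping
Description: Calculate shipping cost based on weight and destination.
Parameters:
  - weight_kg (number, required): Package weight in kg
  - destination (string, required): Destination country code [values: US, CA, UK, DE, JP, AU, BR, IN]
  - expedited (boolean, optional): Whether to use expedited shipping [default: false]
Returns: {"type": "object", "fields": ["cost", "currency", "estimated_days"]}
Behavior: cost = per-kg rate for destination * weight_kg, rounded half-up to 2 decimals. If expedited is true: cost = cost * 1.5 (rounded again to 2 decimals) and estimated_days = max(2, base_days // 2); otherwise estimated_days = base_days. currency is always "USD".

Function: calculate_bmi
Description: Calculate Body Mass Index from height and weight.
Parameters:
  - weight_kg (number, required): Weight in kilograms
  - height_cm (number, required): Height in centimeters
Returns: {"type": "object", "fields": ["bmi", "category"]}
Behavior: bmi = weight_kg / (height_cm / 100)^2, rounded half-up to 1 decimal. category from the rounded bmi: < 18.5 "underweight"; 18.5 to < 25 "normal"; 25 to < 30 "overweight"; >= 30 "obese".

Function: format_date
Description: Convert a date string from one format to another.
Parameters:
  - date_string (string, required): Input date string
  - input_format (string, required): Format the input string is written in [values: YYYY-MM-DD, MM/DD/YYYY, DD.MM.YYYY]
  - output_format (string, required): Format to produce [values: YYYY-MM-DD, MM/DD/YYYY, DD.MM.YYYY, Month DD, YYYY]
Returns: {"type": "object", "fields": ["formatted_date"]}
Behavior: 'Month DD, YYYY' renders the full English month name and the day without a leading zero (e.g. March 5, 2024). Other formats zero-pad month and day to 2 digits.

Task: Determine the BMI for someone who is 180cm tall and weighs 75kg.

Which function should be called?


The task needs a function whose description is: Calculate Body Mass Index from height and weight.
calculate_bmi


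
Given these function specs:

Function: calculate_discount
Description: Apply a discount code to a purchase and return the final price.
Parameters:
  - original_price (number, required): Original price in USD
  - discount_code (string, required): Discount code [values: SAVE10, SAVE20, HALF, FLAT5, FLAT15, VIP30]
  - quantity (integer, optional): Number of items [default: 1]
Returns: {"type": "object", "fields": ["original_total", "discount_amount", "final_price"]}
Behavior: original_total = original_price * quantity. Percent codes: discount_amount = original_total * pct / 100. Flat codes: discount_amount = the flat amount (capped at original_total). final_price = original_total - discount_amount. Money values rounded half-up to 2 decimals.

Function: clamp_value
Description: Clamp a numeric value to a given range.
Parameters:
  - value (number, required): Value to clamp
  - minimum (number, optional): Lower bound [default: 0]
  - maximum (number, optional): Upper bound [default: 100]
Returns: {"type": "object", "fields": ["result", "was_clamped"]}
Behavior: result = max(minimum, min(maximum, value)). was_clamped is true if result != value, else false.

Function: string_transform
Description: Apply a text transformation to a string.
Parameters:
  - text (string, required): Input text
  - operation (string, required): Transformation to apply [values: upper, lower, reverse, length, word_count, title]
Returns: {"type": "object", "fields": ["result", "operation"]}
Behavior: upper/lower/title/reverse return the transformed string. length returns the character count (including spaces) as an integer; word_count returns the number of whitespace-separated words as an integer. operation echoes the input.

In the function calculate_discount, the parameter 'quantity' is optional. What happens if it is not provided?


The calculate_discount spec declares:
  - quantity (integer, optional): Number of items [default: 1]
It defaults to 1


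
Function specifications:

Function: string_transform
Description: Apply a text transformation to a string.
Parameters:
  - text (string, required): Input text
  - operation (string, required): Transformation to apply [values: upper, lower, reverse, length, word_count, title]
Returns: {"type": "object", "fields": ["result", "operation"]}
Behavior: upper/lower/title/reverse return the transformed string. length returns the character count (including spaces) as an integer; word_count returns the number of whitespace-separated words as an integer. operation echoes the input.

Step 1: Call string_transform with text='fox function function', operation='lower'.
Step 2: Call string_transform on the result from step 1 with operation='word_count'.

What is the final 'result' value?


Step 1: string_transform(text='fox function function', operation='lower')
  -> result = 'fox function function'
Step 2: string_transform(text='fox function function', operation='word_count')
  words: fox, function, function -> 3
  -> result = 3
3


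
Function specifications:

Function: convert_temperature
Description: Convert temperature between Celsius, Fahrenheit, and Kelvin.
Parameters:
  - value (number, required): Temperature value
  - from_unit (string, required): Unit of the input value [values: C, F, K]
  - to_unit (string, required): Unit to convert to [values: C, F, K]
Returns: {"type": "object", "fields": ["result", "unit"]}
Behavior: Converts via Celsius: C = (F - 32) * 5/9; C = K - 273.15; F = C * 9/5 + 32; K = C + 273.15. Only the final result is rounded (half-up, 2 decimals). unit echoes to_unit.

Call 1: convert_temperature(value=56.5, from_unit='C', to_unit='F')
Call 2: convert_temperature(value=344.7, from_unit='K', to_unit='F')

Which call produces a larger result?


Call 1:
  Input already in C: 56.5
  To F: 56.5 * 9/5 + 32 = 133.7
  Round to 2 decimals: 133.7
  -> 133.7 F
Call 2:
  To C: 344.7 - 273.15 = 71.55
  To F: 71.55 * 9/5 + 32 = 160.79
  Round to 2 decimals: 160.79
  -> 160.79 F
Call 2 (160.79 F)


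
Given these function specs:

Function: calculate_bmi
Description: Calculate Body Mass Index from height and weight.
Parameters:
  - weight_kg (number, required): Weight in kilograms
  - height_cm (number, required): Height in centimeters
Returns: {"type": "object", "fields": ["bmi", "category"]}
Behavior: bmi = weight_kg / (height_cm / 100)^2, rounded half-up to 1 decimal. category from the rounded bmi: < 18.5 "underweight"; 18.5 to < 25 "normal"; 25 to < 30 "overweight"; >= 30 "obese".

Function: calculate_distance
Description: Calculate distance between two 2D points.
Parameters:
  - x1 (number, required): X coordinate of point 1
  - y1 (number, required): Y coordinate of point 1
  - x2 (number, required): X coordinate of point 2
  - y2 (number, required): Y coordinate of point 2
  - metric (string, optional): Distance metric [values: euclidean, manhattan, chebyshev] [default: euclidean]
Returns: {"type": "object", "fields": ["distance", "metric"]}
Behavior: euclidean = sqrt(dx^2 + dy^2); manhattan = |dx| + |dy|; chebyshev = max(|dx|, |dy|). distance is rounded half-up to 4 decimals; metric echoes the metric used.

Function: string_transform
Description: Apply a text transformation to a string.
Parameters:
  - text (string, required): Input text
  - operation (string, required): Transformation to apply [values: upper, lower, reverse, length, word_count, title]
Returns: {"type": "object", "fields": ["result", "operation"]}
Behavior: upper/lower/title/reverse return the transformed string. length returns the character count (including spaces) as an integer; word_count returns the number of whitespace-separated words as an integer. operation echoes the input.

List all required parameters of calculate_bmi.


Parameters of calculate_bmi and their required/optional flag:
  weight_kg: required
  height_cm: required
height_cm, weight_kg


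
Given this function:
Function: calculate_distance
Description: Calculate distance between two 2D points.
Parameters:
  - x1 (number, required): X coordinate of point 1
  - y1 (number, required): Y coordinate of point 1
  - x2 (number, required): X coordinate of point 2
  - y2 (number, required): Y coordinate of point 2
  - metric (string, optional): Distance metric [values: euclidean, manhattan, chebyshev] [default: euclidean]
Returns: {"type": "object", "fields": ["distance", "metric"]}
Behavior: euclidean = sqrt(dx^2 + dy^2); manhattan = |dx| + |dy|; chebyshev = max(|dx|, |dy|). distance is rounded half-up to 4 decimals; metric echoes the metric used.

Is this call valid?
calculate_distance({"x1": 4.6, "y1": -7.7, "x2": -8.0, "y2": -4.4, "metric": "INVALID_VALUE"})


Checking parameter values...
Parameter 'metric' has value 'INVALID_VALUE' not in allowed: euclidean, manhattan, chebyshev
Invalid - 'metric' must be one of euclidean, manhattan, chebyshev


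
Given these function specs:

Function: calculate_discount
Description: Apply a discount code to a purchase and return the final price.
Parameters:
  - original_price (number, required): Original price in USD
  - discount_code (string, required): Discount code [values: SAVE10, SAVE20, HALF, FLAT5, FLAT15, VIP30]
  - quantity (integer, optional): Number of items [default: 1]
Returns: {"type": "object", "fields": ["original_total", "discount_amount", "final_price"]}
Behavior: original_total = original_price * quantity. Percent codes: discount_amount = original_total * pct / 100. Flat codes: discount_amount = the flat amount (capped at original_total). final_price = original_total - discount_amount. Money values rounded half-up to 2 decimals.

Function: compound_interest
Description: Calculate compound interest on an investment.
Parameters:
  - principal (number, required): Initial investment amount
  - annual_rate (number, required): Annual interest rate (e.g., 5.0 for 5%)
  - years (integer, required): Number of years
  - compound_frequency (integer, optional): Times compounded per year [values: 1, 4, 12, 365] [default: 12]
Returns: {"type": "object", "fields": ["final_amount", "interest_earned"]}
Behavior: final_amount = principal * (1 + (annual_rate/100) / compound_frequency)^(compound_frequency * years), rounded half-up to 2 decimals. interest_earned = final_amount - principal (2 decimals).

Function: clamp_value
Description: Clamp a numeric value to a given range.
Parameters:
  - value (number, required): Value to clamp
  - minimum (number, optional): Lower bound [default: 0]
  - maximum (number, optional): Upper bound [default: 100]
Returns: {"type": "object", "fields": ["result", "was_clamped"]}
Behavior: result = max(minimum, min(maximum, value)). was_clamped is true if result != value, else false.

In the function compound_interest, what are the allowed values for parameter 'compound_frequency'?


The compound_interest spec declares:
  - compound_frequency (integer, optional): Times compounded per year [values: 1, 4, 12, 365] [default: 12]
Allowed values:
1, 4, 12, 365


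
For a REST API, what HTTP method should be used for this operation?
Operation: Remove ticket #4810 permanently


GET = read, POST = create, PUT = update/replace, DELETE = remove
This operation is a removal.
DELETE


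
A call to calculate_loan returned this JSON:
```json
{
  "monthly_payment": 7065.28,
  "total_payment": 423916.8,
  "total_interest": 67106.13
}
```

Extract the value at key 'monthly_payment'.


7065.28


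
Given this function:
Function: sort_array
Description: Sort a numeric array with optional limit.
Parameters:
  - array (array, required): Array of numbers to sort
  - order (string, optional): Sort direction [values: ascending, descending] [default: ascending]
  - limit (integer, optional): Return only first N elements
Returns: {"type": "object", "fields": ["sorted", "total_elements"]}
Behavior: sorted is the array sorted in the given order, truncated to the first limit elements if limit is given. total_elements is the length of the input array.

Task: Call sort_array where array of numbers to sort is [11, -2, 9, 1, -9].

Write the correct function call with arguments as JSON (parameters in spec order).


Mapping each described value to its parameter name:
  'Array of numbers to sort' -> array = [11, -2, 9, 1, -9]
sort_array({"array": [11, -2, 9, 1, -9]})


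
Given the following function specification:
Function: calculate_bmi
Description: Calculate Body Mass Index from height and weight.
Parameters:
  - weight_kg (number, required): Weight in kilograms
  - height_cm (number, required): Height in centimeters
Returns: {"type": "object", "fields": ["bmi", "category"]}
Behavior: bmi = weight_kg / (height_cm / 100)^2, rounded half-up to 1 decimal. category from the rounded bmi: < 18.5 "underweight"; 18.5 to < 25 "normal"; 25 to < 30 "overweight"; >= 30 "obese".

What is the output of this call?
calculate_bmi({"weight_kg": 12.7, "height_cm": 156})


height_m = 156 / 100 = 1.56
bmi = 12.7 / 1.56^2 = 12.7 / 2.4336 = 5.218606 -> 5.2
5.2 < 18.5 -> underweight
Output:
{"bmi": 5.2, "category": "underweight"}


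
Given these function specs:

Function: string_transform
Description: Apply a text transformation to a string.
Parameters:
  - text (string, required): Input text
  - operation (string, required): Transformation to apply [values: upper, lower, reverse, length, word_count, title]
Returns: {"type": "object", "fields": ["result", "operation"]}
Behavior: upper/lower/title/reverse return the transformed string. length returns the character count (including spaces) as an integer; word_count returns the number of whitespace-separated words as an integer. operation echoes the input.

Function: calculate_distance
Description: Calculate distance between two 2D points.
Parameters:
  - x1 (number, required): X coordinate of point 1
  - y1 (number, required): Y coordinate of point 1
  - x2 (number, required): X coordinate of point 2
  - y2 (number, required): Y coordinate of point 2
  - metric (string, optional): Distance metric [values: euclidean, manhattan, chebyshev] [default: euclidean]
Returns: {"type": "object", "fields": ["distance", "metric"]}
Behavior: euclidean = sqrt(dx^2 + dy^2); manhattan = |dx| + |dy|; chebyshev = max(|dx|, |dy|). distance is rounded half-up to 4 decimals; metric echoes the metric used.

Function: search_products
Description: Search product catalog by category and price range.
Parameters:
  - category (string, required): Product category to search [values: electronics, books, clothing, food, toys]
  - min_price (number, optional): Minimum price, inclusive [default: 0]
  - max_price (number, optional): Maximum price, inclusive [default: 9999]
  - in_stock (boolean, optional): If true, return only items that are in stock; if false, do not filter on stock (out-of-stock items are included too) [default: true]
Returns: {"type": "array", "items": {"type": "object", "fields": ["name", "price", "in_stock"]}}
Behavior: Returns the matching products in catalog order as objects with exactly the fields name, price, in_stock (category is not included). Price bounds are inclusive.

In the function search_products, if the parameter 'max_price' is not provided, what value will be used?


The search_products spec declares:
  - max_price (number, optional): Maximum price, inclusive [default: 9999]
Default:
9999


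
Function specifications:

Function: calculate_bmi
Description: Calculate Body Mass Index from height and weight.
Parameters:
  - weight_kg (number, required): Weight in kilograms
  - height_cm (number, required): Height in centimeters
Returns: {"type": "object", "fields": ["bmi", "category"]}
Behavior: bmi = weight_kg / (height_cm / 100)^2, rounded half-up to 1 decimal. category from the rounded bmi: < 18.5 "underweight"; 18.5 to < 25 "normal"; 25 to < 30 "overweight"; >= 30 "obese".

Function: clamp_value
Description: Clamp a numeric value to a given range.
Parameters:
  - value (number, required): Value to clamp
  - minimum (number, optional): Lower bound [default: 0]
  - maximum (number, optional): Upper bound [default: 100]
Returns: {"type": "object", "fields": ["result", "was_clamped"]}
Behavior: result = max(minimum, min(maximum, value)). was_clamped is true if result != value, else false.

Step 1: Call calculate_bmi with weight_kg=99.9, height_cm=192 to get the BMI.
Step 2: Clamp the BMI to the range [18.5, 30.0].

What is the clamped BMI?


Step 1: calculate_bmi(weight_kg=99.9, height_cm=192)
  height_m = 192 / 100 = 1.92
  bmi = 99.9 / 1.92^2 = 99.9 / 3.6864 = 27.099609 -> 27.1
  25 <= 27.1 < 30 -> overweight
  -> bmi = 27.1
Step 2: clamp_value(value=27.1, minimum=18.5, maximum=30.0)
  result = max(18.5, min(30.0, 27.1)) = max(18.5, 27.1) = 27.1
  was_clamped = (27.1 != 27.1) = false
  -> result = 27.1
27.1


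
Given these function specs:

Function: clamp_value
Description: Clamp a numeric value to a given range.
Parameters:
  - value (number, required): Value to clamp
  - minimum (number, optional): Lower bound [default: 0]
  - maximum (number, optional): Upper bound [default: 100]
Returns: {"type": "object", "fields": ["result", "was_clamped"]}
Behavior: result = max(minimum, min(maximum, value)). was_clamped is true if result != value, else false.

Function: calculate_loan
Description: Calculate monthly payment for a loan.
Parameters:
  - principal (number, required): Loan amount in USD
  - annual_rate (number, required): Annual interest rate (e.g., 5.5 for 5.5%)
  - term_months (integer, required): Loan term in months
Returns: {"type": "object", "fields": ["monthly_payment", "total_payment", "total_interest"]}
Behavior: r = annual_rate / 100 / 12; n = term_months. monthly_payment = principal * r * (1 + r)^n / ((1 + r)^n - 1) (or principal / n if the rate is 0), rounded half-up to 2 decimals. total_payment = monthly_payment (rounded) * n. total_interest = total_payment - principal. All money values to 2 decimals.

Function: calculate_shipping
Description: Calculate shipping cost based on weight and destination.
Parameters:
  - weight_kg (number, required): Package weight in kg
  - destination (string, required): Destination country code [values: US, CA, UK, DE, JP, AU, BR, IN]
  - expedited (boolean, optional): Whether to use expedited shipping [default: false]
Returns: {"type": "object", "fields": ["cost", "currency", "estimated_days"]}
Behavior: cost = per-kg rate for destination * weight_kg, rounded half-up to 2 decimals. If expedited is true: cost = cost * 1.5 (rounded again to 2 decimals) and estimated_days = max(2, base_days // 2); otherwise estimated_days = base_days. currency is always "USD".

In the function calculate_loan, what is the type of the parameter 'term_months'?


The calculate_loan spec declares:
  - term_months (integer, required): Loan term in months
Type:
integer


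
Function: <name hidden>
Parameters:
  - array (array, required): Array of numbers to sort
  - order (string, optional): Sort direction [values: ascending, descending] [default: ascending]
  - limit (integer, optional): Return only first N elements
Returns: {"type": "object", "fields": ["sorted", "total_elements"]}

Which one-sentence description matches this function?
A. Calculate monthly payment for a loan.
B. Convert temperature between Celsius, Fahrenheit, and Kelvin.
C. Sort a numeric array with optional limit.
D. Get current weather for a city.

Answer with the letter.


Parameters array, order, limit and return ["sorted", "total_elements"] fit: Sort a numeric array with optional limit.
C


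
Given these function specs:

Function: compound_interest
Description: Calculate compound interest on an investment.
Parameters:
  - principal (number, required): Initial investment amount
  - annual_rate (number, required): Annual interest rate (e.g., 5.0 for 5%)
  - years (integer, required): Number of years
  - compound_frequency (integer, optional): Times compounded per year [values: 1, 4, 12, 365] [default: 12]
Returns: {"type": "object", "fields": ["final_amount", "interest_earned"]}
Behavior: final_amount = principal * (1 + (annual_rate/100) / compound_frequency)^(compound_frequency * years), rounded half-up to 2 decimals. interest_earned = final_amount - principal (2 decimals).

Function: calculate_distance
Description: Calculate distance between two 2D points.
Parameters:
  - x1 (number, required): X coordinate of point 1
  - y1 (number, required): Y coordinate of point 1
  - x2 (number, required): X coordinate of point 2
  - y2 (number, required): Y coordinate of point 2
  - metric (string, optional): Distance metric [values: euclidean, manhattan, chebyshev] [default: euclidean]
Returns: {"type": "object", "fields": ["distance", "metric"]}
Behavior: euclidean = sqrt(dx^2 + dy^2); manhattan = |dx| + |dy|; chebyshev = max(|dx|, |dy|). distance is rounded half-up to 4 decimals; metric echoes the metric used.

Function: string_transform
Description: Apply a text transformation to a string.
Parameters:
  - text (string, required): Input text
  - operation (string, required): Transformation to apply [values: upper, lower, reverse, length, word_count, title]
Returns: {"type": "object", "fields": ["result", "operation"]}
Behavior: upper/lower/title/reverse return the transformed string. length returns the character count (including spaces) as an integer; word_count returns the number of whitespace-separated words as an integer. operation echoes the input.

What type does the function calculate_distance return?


The calculate_distance spec declares Returns: {"type": "object", "fields": ["distance", "metric"]}
Type:
object


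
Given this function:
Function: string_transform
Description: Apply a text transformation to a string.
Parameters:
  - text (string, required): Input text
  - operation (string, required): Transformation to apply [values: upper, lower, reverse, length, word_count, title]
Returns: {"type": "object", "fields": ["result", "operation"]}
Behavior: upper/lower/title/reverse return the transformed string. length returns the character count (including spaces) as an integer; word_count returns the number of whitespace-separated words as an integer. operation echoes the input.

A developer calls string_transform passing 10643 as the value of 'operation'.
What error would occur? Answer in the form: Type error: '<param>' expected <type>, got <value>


Spec: 'operation' is declared as string; 10643 is an integer.
Type error: 'operation' expected string, got 10643


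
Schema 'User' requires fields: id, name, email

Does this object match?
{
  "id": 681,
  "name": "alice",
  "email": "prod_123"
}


Checking required fields... All present.
Valid - all required fields present


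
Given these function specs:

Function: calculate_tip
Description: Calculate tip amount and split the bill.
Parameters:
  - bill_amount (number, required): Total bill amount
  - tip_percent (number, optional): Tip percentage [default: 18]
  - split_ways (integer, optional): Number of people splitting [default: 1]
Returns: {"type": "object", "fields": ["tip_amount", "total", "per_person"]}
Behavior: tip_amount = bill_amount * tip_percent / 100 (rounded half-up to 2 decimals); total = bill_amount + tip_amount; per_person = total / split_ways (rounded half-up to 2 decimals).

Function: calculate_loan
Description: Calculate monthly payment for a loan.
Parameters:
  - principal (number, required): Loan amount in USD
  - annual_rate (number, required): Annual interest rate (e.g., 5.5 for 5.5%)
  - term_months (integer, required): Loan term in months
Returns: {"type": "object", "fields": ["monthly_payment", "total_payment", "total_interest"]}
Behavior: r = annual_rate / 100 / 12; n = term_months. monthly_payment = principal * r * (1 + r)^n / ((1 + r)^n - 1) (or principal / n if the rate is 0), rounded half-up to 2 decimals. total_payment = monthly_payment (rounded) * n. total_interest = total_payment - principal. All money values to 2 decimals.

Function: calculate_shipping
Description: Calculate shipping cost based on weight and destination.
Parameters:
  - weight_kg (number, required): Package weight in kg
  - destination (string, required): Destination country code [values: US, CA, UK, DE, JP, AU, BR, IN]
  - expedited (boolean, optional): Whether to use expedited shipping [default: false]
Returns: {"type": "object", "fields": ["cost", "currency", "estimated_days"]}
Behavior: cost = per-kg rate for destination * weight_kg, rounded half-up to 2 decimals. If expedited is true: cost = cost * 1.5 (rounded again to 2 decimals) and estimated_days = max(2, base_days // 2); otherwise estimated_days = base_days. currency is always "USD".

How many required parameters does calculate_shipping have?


Parameters of calculate_shipping: weight_kg (required), destination (required), expedited (optional)
Required count:
2


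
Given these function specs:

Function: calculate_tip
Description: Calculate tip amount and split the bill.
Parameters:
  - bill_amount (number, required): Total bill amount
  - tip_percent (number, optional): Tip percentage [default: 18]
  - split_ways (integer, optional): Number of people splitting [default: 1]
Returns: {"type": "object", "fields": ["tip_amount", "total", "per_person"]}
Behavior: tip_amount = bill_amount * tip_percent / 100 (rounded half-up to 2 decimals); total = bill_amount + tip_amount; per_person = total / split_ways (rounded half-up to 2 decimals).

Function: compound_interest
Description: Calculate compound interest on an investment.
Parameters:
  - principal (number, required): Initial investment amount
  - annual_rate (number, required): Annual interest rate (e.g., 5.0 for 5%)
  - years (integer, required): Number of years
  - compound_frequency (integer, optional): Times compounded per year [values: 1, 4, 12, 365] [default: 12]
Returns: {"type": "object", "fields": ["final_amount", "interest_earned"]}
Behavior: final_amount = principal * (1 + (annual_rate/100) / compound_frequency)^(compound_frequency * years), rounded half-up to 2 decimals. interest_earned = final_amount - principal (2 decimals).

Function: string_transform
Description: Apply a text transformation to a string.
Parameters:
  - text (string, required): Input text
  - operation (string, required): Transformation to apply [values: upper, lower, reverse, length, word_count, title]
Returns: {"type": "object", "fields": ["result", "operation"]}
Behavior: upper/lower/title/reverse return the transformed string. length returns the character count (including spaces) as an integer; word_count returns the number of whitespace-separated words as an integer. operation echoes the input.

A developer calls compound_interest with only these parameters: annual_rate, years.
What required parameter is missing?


Required parameters: principal, annual_rate, years
Provided: annual_rate, years
Missing: principal
principal
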